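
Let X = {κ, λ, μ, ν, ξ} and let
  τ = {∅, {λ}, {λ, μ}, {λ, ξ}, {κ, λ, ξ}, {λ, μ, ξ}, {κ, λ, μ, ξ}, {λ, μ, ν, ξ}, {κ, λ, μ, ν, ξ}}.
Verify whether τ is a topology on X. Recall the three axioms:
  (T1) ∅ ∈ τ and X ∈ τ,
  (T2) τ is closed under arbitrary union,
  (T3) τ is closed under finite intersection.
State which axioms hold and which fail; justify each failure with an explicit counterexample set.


τ IS a topology on X.

Axiom (T1): ∅ ∈ τ? Yes; X ∈ τ? Yes.
Axiom (T2/T3): check pairwise unions and intersections of members of τ.
All pairwise intersections and unions checked — each lies in τ. Therefore τ satisfies (T1), (T2), (T3): it IS a topology on X.


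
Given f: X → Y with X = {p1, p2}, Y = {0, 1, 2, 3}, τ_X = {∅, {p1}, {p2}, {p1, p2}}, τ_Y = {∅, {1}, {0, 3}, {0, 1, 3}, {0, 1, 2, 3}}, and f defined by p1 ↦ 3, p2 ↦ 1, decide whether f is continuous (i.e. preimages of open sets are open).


f IS continuous.

Compute f^{-1}(U) for each U ∈ τ_Y:
  U = ∅: f^{-1}(U) = ∅ ∈ τ_X ✓.
  U = {1}: f^{-1}(U) = {p2} ∈ τ_X ✓.
  U = {0, 3}: f^{-1}(U) = {p1} ∈ τ_X ✓.
  U = {0, 1, 3}: f^{-1}(U) = {p1, p2} ∈ τ_X ✓.
  U = {0, 1, 2, 3}: f^{-1}(U) = {p1, p2} ∈ τ_X ✓.
Every preimage lies in τ_X, so f IS continuous.


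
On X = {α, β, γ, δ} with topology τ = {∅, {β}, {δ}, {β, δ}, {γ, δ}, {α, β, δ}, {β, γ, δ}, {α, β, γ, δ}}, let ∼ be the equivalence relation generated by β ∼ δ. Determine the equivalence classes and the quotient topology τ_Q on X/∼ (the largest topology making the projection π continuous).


X/∼ = {[α], [β=δ], [γ]}; |τ_Q| = 5.

Equivalence classes: [α], [β=δ], [γ].
Quotient map π: X → X/∼ sends α ↦ [α], β ↦ [β=δ], γ ↦ [γ], δ ↦ [β=δ].
For each subset V ⊆ X/∼, compute π^{-1}(V) ⊆ X and check whether π^{-1}(V) ∈ τ. V is open in τ_Q iff π^{-1}(V) ∈ τ.
  V = {}: π^{-1}(V) = ∅ ∈ τ ✓.
  V = {[α]}: π^{-1}(V) = {α} ∉ τ ✗.
  V = {[β=δ]}: π^{-1}(V) = {β, δ} ∈ τ ✓.
  V = {[α], [β=δ]}: π^{-1}(V) = {α, β, δ} ∈ τ ✓.
  V = {[γ]}: π^{-1}(V) = {γ} ∉ τ ✗.
  V = {[α], [γ]}: π^{-1}(V) = {α, γ} ∉ τ ✗.
  V = {[β=δ], [γ]}: π^{-1}(V) = {β, γ, δ} ∈ τ ✓.
  V = {[α], [β=δ], [γ]}: π^{-1}(V) = {α, β, γ, δ} ∈ τ ✓.
Open sets in the quotient: τ_Q = {{}, {[β=δ]}, {[α], [β=δ]}, {[β=δ], [γ]}, {[α], [β=δ], [γ]}} (5 elements).


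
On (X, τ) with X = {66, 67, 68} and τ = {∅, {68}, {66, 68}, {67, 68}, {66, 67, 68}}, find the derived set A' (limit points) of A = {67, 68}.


A' = {66, 67}

For each x ∈ X, list the open sets U ∈ τ with x ∈ U, then check whether U ∩ (A ∖ {x}) ≠ ∅ for every such U.
  x = 66: opens ∋ x are {66, 68}, {66, 67, 68}; each meets A ∖ {66}, so x IS a limit point.
  x = 67: opens ∋ x are {67, 68}, {66, 67, 68}; each meets A ∖ {67}, so x IS a limit point.
  x = 68: open {68} ∋ x has {68} ∩ (A ∖ {68}) = ∅, so x is NOT a limit point.
Collecting: A' = {66, 67}.


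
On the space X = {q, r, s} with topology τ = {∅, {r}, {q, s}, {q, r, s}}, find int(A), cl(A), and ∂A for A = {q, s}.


int(A) = {q, s}, cl(A) = {q, s}, ∂A = ∅.

Closed sets in (X, τ) are complements of opens:
  closed(X, τ) = {∅, {r}, {q, s}, {q, r, s}}.
int(A) = ⋃ {U ∈ τ : U ⊆ A}. Opens contained in A: ∅, {q, s}.
Taking the union of these: int(A) = {q, s}.
cl(A) = ⋂ {C closed : A ⊆ C}. Closed sets containing A: {q, s}, {q, r, s}.
Intersecting these: cl(A) = {q, s}.
∂A = cl(A) ∖ int(A) = {q, s} ∖ {q, s} = ∅.


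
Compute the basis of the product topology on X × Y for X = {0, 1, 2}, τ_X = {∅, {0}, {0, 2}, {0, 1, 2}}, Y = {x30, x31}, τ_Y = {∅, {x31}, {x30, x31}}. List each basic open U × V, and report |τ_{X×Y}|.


Basis B = {∅ × ∅, {0} × {x31}, {0} × {x30, x31}, {0, 2} × {x31}, {0, 1, 2} × {x31}, {0, 2} × {x30, x31}, {0, 1, 2} × {x30, x31}}; |τ_{X×Y}| = 10.

Enumerate products U × V with U ∈ τ_X, V ∈ τ_Y (deduplicated):
  ∅ × ∅ = {} (∅)
  {0} × {x31} = {(0,x31)}
  {0} × {x30, x31} = {(0,x30), (0,x31)}
  {0, 2} × {x31} = {(0,x31), (2,x31)}
  {0, 1, 2} × {x31} = {(0,x31), (1,x31), (2,x31)}
  {0, 2} × {x30, x31} = {(0,x30), (0,x31), (2,x30), (2,x31)}
  {0, 1, 2} × {x30, x31} = {(0,x30), (0,x31), (1,x30), (1,x31), (2,x30), (2,x31)}
These 7 distinct sets form the basis B.
Close under arbitrary unions to get τ_{X×Y}; counting gives |τ_{X×Y}| = 10.


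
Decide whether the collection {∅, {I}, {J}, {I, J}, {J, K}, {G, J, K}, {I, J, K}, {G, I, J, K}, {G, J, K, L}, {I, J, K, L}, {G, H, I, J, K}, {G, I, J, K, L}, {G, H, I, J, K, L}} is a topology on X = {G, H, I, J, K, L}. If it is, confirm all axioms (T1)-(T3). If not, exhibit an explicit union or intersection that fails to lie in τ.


τ is NOT a topology on X.

Axiom (T1): ∅ ∈ τ? Yes; X ∈ τ? Yes.
Axiom (T2/T3): check pairwise unions and intersections of members of τ.
Counterexample for (T3): {G, J, K, L} ∩ {I, J, K, L} = {J, K, L} ∉ τ. Therefore τ is NOT a topology.


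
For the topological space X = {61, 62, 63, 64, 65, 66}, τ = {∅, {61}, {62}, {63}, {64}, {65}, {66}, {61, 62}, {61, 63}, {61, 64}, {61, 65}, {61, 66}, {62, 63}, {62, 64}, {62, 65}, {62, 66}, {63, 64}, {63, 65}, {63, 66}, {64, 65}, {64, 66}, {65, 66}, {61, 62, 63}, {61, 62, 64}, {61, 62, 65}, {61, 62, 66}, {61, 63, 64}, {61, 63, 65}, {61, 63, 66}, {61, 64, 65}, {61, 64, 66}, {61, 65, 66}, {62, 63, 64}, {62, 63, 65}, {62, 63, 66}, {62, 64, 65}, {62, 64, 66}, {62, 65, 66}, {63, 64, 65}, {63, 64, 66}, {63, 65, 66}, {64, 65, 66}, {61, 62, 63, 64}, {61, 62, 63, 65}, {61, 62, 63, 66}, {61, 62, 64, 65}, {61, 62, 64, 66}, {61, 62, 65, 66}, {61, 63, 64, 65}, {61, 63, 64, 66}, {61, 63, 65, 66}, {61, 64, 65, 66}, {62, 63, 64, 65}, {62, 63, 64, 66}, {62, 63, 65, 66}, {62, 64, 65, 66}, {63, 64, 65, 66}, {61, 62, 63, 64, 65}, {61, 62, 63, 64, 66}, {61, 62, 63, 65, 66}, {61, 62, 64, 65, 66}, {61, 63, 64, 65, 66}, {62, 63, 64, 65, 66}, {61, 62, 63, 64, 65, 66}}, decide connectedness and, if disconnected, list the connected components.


(X, τ) is disconnected; components = [{61}, {62}, {63}, {64}, {65}, {66}].

Find clopen sets (U ∈ τ with X ∖ U ∈ τ):
  U = ∅, X ∖ U = {61, 62, 63, 64, 65, 66} — both open, so U is clopen.
  U = {61}, X ∖ U = {62, 63, 64, 65, 66} — both open, so U is clopen.
  U = {62}, X ∖ U = {61, 63, 64, 65, 66} — both open, so U is clopen.
  U = {63}, X ∖ U = {61, 62, 64, 65, 66} — both open, so U is clopen.
  U = {64}, X ∖ U = {61, 62, 63, 65, 66} — both open, so U is clopen.
  U = {65}, X ∖ U = {61, 62, 63, 64, 66} — both open, so U is clopen.
  U = {66}, X ∖ U = {61, 62, 63, 64, 65} — both open, so U is clopen.
  U = {61, 62}, X ∖ U = {63, 64, 65, 66} — both open, so U is clopen.
  U = {61, 63}, X ∖ U = {62, 64, 65, 66} — both open, so U is clopen.
  U = {61, 64}, X ∖ U = {62, 63, 65, 66} — both open, so U is clopen.
  U = {61, 65}, X ∖ U = {62, 63, 64, 66} — both open, so U is clopen.
  U = {61, 66}, X ∖ U = {62, 63, 64, 65} — both open, so U is clopen.
  U = {62, 63}, X ∖ U = {61, 64, 65, 66} — both open, so U is clopen.
  U = {62, 64}, X ∖ U = {61, 63, 65, 66} — both open, so U is clopen.
  U = {62, 65}, X ∖ U = {61, 63, 64, 66} — both open, so U is clopen.
  U = {62, 66}, X ∖ U = {61, 63, 64, 65} — both open, so U is clopen.
  U = {63, 64}, X ∖ U = {61, 62, 65, 66} — both open, so U is clopen.
  U = {63, 65}, X ∖ U = {61, 62, 64, 66} — both open, so U is clopen.
  U = {63, 66}, X ∖ U = {61, 62, 64, 65} — both open, so U is clopen.
  U = {64, 65}, X ∖ U = {61, 62, 63, 66} — both open, so U is clopen.
  U = {64, 66}, X ∖ U = {61, 62, 63, 65} — both open, so U is clopen.
  U = {65, 66}, X ∖ U = {61, 62, 63, 64} — both open, so U is clopen.
  U = {61, 62, 63}, X ∖ U = {64, 65, 66} — both open, so U is clopen.
  U = {61, 62, 64}, X ∖ U = {63, 65, 66} — both open, so U is clopen.
  U = {61, 62, 65}, X ∖ U = {63, 64, 66} — both open, so U is clopen.
  U = {61, 62, 66}, X ∖ U = {63, 64, 65} — both open, so U is clopen.
  U = {61, 63, 64}, X ∖ U = {62, 65, 66} — both open, so U is clopen.
  U = {61, 63, 65}, X ∖ U = {62, 64, 66} — both open, so U is clopen.
  U = {61, 63, 66}, X ∖ U = {62, 64, 65} — both open, so U is clopen.
  U = {61, 64, 65}, X ∖ U = {62, 63, 66} — both open, so U is clopen.
  U = {61, 64, 66}, X ∖ U = {62, 63, 65} — both open, so U is clopen.
  U = {61, 65, 66}, X ∖ U = {62, 63, 64} — both open, so U is clopen.
  U = {62, 63, 64}, X ∖ U = {61, 65, 66} — both open, so U is clopen.
  U = {62, 63, 65}, X ∖ U = {61, 64, 66} — both open, so U is clopen.
  U = {62, 63, 66}, X ∖ U = {61, 64, 65} — both open, so U is clopen.
  U = {62, 64, 65}, X ∖ U = {61, 63, 66} — both open, so U is clopen.
  U = {62, 64, 66}, X ∖ U = {61, 63, 65} — both open, so U is clopen.
  U = {62, 65, 66}, X ∖ U = {61, 63, 64} — both open, so U is clopen.
  U = {63, 64, 65}, X ∖ U = {61, 62, 66} — both open, so U is clopen.
  U = {63, 64, 66}, X ∖ U = {61, 62, 65} — both open, so U is clopen.
  U = {63, 65, 66}, X ∖ U = {61, 62, 64} — both open, so U is clopen.
  U = {64, 65, 66}, X ∖ U = {61, 62, 63} — both open, so U is clopen.
  U = {61, 62, 63, 64}, X ∖ U = {65, 66} — both open, so U is clopen.
  U = {61, 62, 63, 65}, X ∖ U = {64, 66} — both open, so U is clopen.
  U = {61, 62, 63, 66}, X ∖ U = {64, 65} — both open, so U is clopen.
  U = {61, 62, 64, 65}, X ∖ U = {63, 66} — both open, so U is clopen.
  U = {61, 62, 64, 66}, X ∖ U = {63, 65} — both open, so U is clopen.
  U = {61, 62, 65, 66}, X ∖ U = {63, 64} — both open, so U is clopen.
  U = {61, 63, 64, 65}, X ∖ U = {62, 66} — both open, so U is clopen.
  U = {61, 63, 64, 66}, X ∖ U = {62, 65} — both open, so U is clopen.
  U = {61, 63, 65, 66}, X ∖ U = {62, 64} — both open, so U is clopen.
  U = {61, 64, 65, 66}, X ∖ U = {62, 63} — both open, so U is clopen.
  U = {62, 63, 64, 65}, X ∖ U = {61, 66} — both open, so U is clopen.
  U = {62, 63, 64, 66}, X ∖ U = {61, 65} — both open, so U is clopen.
  U = {62, 63, 65, 66}, X ∖ U = {61, 64} — both open, so U is clopen.
  U = {62, 64, 65, 66}, X ∖ U = {61, 63} — both open, so U is clopen.
  U = {63, 64, 65, 66}, X ∖ U = {61, 62} — both open, so U is clopen.
  U = {61, 62, 63, 64, 65}, X ∖ U = {66} — both open, so U is clopen.
  U = {61, 62, 63, 64, 66}, X ∖ U = {65} — both open, so U is clopen.
  U = {61, 62, 63, 65, 66}, X ∖ U = {64} — both open, so U is clopen.
  U = {61, 62, 64, 65, 66}, X ∖ U = {63} — both open, so U is clopen.
  U = {61, 63, 64, 65, 66}, X ∖ U = {62} — both open, so U is clopen.
  U = {62, 63, 64, 65, 66}, X ∖ U = {61} — both open, so U is clopen.
  U = {61, 62, 63, 64, 65, 66}, X ∖ U = ∅ — both open, so U is clopen.
Nontrivial clopen(s) exist: e.g. {61, 66}. So (X, τ) is disconnected.
Compute connected components by grouping points that agree on all clopens:
  component: {61}
  component: {62}
  component: {63}
  component: {64}
  component: {65}
  component: {66}


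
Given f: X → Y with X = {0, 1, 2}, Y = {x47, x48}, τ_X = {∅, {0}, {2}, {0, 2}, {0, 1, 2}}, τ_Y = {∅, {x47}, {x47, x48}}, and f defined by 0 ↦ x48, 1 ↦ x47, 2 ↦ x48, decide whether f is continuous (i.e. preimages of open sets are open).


f is NOT continuous.

Compute f^{-1}(U) for each U ∈ τ_Y:
  U = ∅: f^{-1}(U) = ∅ ∈ τ_X ✓.
  U = {x47}: f^{-1}(U) = {1} ∉ τ_X ✗.
  U = {x47, x48}: f^{-1}(U) = {0, 1, 2} ∈ τ_X ✓.
Found U = {x47} with f^{-1}(U) = {1} not in τ_X. Therefore f is NOT continuous.


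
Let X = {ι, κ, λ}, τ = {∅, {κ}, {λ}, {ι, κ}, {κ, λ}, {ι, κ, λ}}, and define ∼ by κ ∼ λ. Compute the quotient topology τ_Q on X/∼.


X/∼ = {[ι], [κ=λ]}; |τ_Q| = 3.

Equivalence classes: [ι], [κ=λ].
Quotient map π: X → X/∼ sends ι ↦ [ι], κ ↦ [κ=λ], λ ↦ [κ=λ].
For each subset V ⊆ X/∼, compute π^{-1}(V) ⊆ X and check whether π^{-1}(V) ∈ τ. V is open in τ_Q iff π^{-1}(V) ∈ τ.
  V = {}: π^{-1}(V) = ∅ ∈ τ ✓.
  V = {[ι]}: π^{-1}(V) = {ι} ∉ τ ✗.
  V = {[κ=λ]}: π^{-1}(V) = {κ, λ} ∈ τ ✓.
  V = {[ι], [κ=λ]}: π^{-1}(V) = {ι, κ, λ} ∈ τ ✓.
Open sets in the quotient: τ_Q = {{}, {[κ=λ]}, {[ι], [κ=λ]}} (3 elements).


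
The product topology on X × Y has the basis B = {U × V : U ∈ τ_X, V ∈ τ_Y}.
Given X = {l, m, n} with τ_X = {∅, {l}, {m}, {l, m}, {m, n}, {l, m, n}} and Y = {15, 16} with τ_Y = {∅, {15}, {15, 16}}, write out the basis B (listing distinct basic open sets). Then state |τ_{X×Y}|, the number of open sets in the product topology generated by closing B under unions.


Basis B = {∅ × ∅, {l} × {15}, {m} × {15}, {l} × {15, 16}, {l, m} × {15}, {m} × {15, 16}, {m, n} × {15}, {l, m, n} × {15}, {l, m} × {15, 16}, {m, n} × {15, 16}, {l, m, n} × {15, 16}}; |τ_{X×Y}| = 18.

Enumerate products U × V with U ∈ τ_X, V ∈ τ_Y (deduplicated):
  ∅ × ∅ = {} (∅)
  {l} × {15} = {(l,15)}
  {m} × {15} = {(m,15)}
  {l} × {15, 16} = {(l,15), (l,16)}
  {l, m} × {15} = {(l,15), (m,15)}
  {m} × {15, 16} = {(m,15), (m,16)}
  {m, n} × {15} = {(m,15), (n,15)}
  {l, m, n} × {15} = {(l,15), (m,15), (n,15)}
  {l, m} × {15, 16} = {(l,15), (l,16), (m,15), (m,16)}
  {m, n} × {15, 16} = {(m,15), (m,16), (n,15), (n,16)}
  {l, m, n} × {15, 16} = {(l,15), (l,16), (m,15), (m,16), (n,15), (n,16)}
These 11 distinct sets form the basis B.
Close under arbitrary unions to get τ_{X×Y}; counting gives |τ_{X×Y}| = 18.


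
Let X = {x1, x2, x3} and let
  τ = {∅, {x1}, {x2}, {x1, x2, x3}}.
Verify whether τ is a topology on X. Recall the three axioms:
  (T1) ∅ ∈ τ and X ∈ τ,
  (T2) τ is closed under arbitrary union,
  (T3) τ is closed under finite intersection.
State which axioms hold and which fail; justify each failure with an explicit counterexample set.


τ is NOT a topology on X.

Axiom (T1): ∅ ∈ τ? Yes; X ∈ τ? Yes.
Axiom (T2/T3): check pairwise unions and intersections of members of τ.
Counterexample for (T2): {x1} ∪ {x2} = {x1, x2} ∉ τ. Therefore τ is NOT a topology.


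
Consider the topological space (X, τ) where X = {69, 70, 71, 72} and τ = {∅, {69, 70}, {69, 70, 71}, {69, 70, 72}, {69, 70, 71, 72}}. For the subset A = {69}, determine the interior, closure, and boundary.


int(A) = ∅, cl(A) = {69, 70, 71, 72}, ∂A = {69, 70, 71, 72}.

Closed sets in (X, τ) are complements of opens:
  closed(X, τ) = {∅, {71}, {72}, {71, 72}, {69, 70, 71, 72}}.
int(A) = ⋃ {U ∈ τ : U ⊆ A}. Opens contained in A: ∅.
Taking the union of these: int(A) = ∅.
cl(A) = ⋂ {C closed : A ⊆ C}. Closed sets containing A: {69, 70, 71, 72}.
Intersecting these: cl(A) = {69, 70, 71, 72}.
∂A = cl(A) ∖ int(A) = {69, 70, 71, 72} ∖ ∅ = {69, 70, 71, 72}.


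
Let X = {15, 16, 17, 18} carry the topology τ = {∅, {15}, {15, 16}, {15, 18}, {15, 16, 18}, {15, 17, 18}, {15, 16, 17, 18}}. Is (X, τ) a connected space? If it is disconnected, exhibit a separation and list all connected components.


(X, τ) is connected.

Find clopen sets (U ∈ τ with X ∖ U ∈ τ):
  U = ∅, X ∖ U = {15, 16, 17, 18} — both open, so U is clopen.
  U = {15, 16, 17, 18}, X ∖ U = ∅ — both open, so U is clopen.
Only trivial clopens (∅ and X) exist, so (X, τ) is connected.
Compute connected components by grouping points that agree on all clopens:
  component: {15, 16, 17, 18}


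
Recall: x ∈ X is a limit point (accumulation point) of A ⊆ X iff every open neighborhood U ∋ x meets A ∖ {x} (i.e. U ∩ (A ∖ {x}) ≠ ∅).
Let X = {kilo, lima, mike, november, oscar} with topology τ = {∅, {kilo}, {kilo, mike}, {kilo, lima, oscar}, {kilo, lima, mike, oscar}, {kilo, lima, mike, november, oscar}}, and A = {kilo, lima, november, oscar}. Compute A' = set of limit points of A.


A' = {lima, mike, november, oscar}

For each x ∈ X, list the open sets U ∈ τ with x ∈ U, then check whether U ∩ (A ∖ {x}) ≠ ∅ for every such U.
  x = kilo: open {kilo} ∋ x has {kilo} ∩ (A ∖ {kilo}) = ∅, so x is NOT a limit point.
  x = lima: opens ∋ x are {kilo, lima, oscar}, {kilo, lima, mike, oscar}, {kilo, lima, mike, november, oscar}; each meets A ∖ {lima}, so x IS a limit point.
  x = mike: opens ∋ x are {kilo, mike}, {kilo, lima, mike, oscar}, {kilo, lima, mike, november, oscar}; each meets A ∖ {mike}, so x IS a limit point.
  x = november: opens ∋ x are {kilo, lima, mike, november, oscar}; each meets A ∖ {november}, so x IS a limit point.
  x = oscar: opens ∋ x are {kilo, lima, oscar}, {kilo, lima, mike, oscar}, {kilo, lima, mike, november, oscar}; each meets A ∖ {oscar}, so x IS a limit point.
Collecting: A' = {lima, mike, november, oscar}.


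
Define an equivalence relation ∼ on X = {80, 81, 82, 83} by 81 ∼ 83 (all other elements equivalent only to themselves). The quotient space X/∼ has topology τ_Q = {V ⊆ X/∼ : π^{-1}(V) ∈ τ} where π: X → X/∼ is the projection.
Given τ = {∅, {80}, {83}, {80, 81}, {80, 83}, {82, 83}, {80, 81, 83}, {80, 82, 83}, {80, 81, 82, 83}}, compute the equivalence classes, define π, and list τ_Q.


X/∼ = {[80], [81=83], [82]}; |τ_Q| = 4.

Equivalence classes: [80], [81=83], [82].
Quotient map π: X → X/∼ sends 80 ↦ [80], 81 ↦ [81=83], 82 ↦ [82], 83 ↦ [81=83].
For each subset V ⊆ X/∼, compute π^{-1}(V) ⊆ X and check whether π^{-1}(V) ∈ τ. V is open in τ_Q iff π^{-1}(V) ∈ τ.
  V = {}: π^{-1}(V) = ∅ ∈ τ ✓.
  V = {[80]}: π^{-1}(V) = {80} ∈ τ ✓.
  V = {[81=83]}: π^{-1}(V) = {81, 83} ∉ τ ✗.
  V = {[80], [81=83]}: π^{-1}(V) = {80, 81, 83} ∈ τ ✓.
  V = {[82]}: π^{-1}(V) = {82} ∉ τ ✗.
  V = {[80], [82]}: π^{-1}(V) = {80, 82} ∉ τ ✗.
  V = {[81=83], [82]}: π^{-1}(V) = {81, 82, 83} ∉ τ ✗.
  V = {[80], [81=83], [82]}: π^{-1}(V) = {80, 81, 82, 83} ∈ τ ✓.
Open sets in the quotient: τ_Q = {{}, {[80]}, {[80], [81=83]}, {[80], [81=83], [82]}} (4 elements).


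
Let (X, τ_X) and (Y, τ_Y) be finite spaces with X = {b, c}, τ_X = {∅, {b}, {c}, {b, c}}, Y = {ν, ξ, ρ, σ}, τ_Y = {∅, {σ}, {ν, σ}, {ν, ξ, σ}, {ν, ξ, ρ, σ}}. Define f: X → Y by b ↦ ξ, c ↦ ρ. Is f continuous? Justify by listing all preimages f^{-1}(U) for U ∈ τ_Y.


f IS continuous.

Compute f^{-1}(U) for each U ∈ τ_Y:
  U = ∅: f^{-1}(U) = ∅ ∈ τ_X ✓.
  U = {σ}: f^{-1}(U) = ∅ ∈ τ_X ✓.
  U = {ν, σ}: f^{-1}(U) = ∅ ∈ τ_X ✓.
  U = {ν, ξ, σ}: f^{-1}(U) = {b} ∈ τ_X ✓.
  U = {ν, ξ, ρ, σ}: f^{-1}(U) = {b, c} ∈ τ_X ✓.
Every preimage lies in τ_X, so f IS continuous.


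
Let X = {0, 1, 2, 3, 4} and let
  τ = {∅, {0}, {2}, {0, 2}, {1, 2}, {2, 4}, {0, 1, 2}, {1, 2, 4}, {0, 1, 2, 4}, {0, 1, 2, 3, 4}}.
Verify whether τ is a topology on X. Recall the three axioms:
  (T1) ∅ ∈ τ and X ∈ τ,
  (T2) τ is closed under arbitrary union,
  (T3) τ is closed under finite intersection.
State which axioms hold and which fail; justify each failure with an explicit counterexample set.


τ is NOT a topology on X.

Axiom (T1): ∅ ∈ τ? Yes; X ∈ τ? Yes.
Axiom (T2/T3): check pairwise unions and intersections of members of τ.
Counterexample for (T2): {0} ∪ {2, 4} = {0, 2, 4} ∉ τ. Therefore τ is NOT a topology.


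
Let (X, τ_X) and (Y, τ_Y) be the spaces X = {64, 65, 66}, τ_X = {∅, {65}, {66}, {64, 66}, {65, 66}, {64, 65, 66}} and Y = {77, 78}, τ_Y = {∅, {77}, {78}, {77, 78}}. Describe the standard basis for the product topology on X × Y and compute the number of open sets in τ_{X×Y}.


Basis B = {∅ × ∅, {65} × {77}, {65} × {78}, {66} × {77}, {66} × {78}, {64, 66} × {77}, {64, 66} × {78}, {65} × {77, 78}, {65, 66} × {77}, {65, 66} × {78}, {66} × {77, 78}, {64, 65, 66} × {77}, {64, 65, 66} × {78}, {64, 66} × {77, 78}, {65, 66} × {77, 78}, {64, 65, 66} × {77, 78}}; |τ_{X×Y}| = 36.

Enumerate products U × V with U ∈ τ_X, V ∈ τ_Y (deduplicated):
  ∅ × ∅ = {} (∅)
  {65} × {77} = {(65,77)}
  {65} × {78} = {(65,78)}
  {66} × {77} = {(66,77)}
  {66} × {78} = {(66,78)}
  {64, 66} × {77} = {(64,77), (66,77)}
  {64, 66} × {78} = {(64,78), (66,78)}
  {65} × {77, 78} = {(65,77), (65,78)}
  {65, 66} × {77} = {(65,77), (66,77)}
  {65, 66} × {78} = {(65,78), (66,78)}
  {66} × {77, 78} = {(66,77), (66,78)}
  {64, 65, 66} × {77} = {(64,77), (65,77), (66,77)}
  {64, 65, 66} × {78} = {(64,78), (65,78), (66,78)}
  {64, 66} × {77, 78} = {(64,77), (64,78), (66,77), (66,78)}
  {65, 66} × {77, 78} = {(65,77), (65,78), (66,77), (66,78)}
  {64, 65, 66} × {77, 78} = {(64,77), (64,78), (65,77), (65,78), (66,77), (66,78)}
These 16 distinct sets form the basis B.
Close under arbitrary unions to get τ_{X×Y}; counting gives |τ_{X×Y}| = 36.


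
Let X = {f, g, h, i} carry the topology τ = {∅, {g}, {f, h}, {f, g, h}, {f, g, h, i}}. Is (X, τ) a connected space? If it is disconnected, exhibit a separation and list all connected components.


(X, τ) is connected.

Find clopen sets (U ∈ τ with X ∖ U ∈ τ):
  U = ∅, X ∖ U = {f, g, h, i} — both open, so U is clopen.
  U = {f, g, h, i}, X ∖ U = ∅ — both open, so U is clopen.
Only trivial clopens (∅ and X) exist, so (X, τ) is connected.
Compute connected components by grouping points that agree on all clopens:
  component: {f, g, h, i}


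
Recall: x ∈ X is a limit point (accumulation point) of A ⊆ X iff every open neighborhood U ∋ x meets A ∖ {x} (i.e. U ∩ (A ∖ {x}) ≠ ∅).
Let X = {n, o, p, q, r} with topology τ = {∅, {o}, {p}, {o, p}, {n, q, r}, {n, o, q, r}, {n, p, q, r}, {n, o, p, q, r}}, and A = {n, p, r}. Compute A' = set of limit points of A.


A' = {n, q, r}

For each x ∈ X, list the open sets U ∈ τ with x ∈ U, then check whether U ∩ (A ∖ {x}) ≠ ∅ for every such U.
  x = n: opens ∋ x are {n, q, r}, {n, o, q, r}, {n, p, q, r}, {n, o, p, q, r}; each meets A ∖ {n}, so x IS a limit point.
  x = o: open {o} ∋ x has {o} ∩ (A ∖ {o}) = ∅, so x is NOT a limit point.
  x = p: open {p} ∋ x has {p} ∩ (A ∖ {p}) = ∅, so x is NOT a limit point.
  x = q: opens ∋ x are {n, q, r}, {n, o, q, r}, {n, p, q, r}, {n, o, p, q, r}; each meets A ∖ {q}, so x IS a limit point.
  x = r: opens ∋ x are {n, q, r}, {n, o, q, r}, {n, p, q, r}, {n, o, p, q, r}; each meets A ∖ {r}, so x IS a limit point.
Collecting: A' = {n, q, r}.


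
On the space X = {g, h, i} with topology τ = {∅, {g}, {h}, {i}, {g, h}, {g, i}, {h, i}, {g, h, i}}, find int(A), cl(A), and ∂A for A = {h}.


int(A) = {h}, cl(A) = {h}, ∂A = ∅.

Closed sets in (X, τ) are complements of opens:
  closed(X, τ) = {∅, {g}, {h}, {i}, {g, h}, {g, i}, {h, i}, {g, h, i}}.
int(A) = ⋃ {U ∈ τ : U ⊆ A}. Opens contained in A: ∅, {h}.
Taking the union of these: int(A) = {h}.
cl(A) = ⋂ {C closed : A ⊆ C}. Closed sets containing A: {h}, {g, h}, {h, i}, {g, h, i}.
Intersecting these: cl(A) = {h}.
∂A = cl(A) ∖ int(A) = {h} ∖ {h} = ∅.


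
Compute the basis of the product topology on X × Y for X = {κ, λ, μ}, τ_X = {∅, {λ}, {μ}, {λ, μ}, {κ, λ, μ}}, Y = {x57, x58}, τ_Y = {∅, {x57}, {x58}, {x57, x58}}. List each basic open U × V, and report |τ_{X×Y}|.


Basis B = {∅ × ∅, {λ} × {x57}, {λ} × {x58}, {μ} × {x57}, {μ} × {x58}, {λ} × {x57, x58}, {λ, μ} × {x57}, {λ, μ} × {x58}, {μ} × {x57, x58}, {κ, λ, μ} × {x57}, {κ, λ, μ} × {x58}, {λ, μ} × {x57, x58}, {κ, λ, μ} × {x57, x58}}; |τ_{X×Y}| = 25.

Enumerate products U × V with U ∈ τ_X, V ∈ τ_Y (deduplicated):
  ∅ × ∅ = {} (∅)
  {λ} × {x57} = {(λ,x57)}
  {λ} × {x58} = {(λ,x58)}
  {μ} × {x57} = {(μ,x57)}
  {μ} × {x58} = {(μ,x58)}
  {λ} × {x57, x58} = {(λ,x57), (λ,x58)}
  {λ, μ} × {x57} = {(λ,x57), (μ,x57)}
  {λ, μ} × {x58} = {(λ,x58), (μ,x58)}
  {μ} × {x57, x58} = {(μ,x57), (μ,x58)}
  {κ, λ, μ} × {x57} = {(κ,x57), (λ,x57), (μ,x57)}
  {κ, λ, μ} × {x58} = {(κ,x58), (λ,x58), (μ,x58)}
  {λ, μ} × {x57, x58} = {(λ,x57), (λ,x58), (μ,x57), (μ,x58)}
  {κ, λ, μ} × {x57, x58} = {(κ,x57), (κ,x58), (λ,x57), (λ,x58), (μ,x57), (μ,x58)}
These 13 distinct sets form the basis B.
Close under arbitrary unions to get τ_{X×Y}; counting gives |τ_{X×Y}| = 25.


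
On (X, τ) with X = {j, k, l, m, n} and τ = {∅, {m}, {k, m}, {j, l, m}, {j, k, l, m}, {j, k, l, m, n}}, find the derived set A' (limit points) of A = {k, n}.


A' = {n}

For each x ∈ X, list the open sets U ∈ τ with x ∈ U, then check whether U ∩ (A ∖ {x}) ≠ ∅ for every such U.
  x = j: open {j, l, m} ∋ x has {j, l, m} ∩ (A ∖ {j}) = ∅, so x is NOT a limit point.
  x = k: open {k, m} ∋ x has {k, m} ∩ (A ∖ {k}) = ∅, so x is NOT a limit point.
  x = l: open {j, l, m} ∋ x has {j, l, m} ∩ (A ∖ {l}) = ∅, so x is NOT a limit point.
  x = m: open {m} ∋ x has {m} ∩ (A ∖ {m}) = ∅, so x is NOT a limit point.
  x = n: opens ∋ x are {j, k, l, m, n}; each meets A ∖ {n}, so x IS a limit point.
Collecting: A' = {n}.


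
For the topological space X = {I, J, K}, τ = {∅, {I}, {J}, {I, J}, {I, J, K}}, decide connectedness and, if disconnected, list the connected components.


(X, τ) is connected.

Find clopen sets (U ∈ τ with X ∖ U ∈ τ):
  U = ∅, X ∖ U = {I, J, K} — both open, so U is clopen.
  U = {I, J, K}, X ∖ U = ∅ — both open, so U is clopen.
Only trivial clopens (∅ and X) exist, so (X, τ) is connected.
Compute connected components by grouping points that agree on all clopens:
  component: {I, J, K}


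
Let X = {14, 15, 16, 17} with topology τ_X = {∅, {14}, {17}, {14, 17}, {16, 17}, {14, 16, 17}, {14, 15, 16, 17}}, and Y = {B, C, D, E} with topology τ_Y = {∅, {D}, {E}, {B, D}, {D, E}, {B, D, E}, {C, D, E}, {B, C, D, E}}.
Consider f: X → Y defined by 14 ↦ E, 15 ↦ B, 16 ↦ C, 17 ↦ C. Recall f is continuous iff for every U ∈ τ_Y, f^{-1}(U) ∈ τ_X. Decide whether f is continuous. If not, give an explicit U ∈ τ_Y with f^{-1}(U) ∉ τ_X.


f is NOT continuous.

Compute f^{-1}(U) for each U ∈ τ_Y:
  U = ∅: f^{-1}(U) = ∅ ∈ τ_X ✓.
  U = {D}: f^{-1}(U) = ∅ ∈ τ_X ✓.
  U = {E}: f^{-1}(U) = {14} ∈ τ_X ✓.
  U = {B, D}: f^{-1}(U) = {15} ∉ τ_X ✗.
  U = {D, E}: f^{-1}(U) = {14} ∈ τ_X ✓.
  U = {B, D, E}: f^{-1}(U) = {14, 15} ∉ τ_X ✗.
  U = {C, D, E}: f^{-1}(U) = {14, 16, 17} ∈ τ_X ✓.
  U = {B, C, D, E}: f^{-1}(U) = {14, 15, 16, 17} ∈ τ_X ✓.
Found U = {B, D} with f^{-1}(U) = {15} not in τ_X. Therefore f is NOT continuous.


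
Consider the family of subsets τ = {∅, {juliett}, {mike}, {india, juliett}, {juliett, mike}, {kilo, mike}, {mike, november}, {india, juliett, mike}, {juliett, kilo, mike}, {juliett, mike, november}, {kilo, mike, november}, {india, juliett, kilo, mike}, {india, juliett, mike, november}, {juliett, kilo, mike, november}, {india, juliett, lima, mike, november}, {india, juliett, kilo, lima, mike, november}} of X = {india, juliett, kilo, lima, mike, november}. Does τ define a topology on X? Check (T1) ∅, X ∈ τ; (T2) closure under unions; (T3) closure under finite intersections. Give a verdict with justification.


τ is NOT a topology on X.

Axiom (T1): ∅ ∈ τ? Yes; X ∈ τ? Yes.
Axiom (T2/T3): check pairwise unions and intersections of members of τ.
Counterexample for (T2): {india, juliett} ∪ {kilo, mike, november} = {india, juliett, kilo, mike, november} ∉ τ. Therefore τ is NOT a topology.


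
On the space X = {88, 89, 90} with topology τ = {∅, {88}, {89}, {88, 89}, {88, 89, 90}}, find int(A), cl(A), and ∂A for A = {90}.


int(A) = ∅, cl(A) = {90}, ∂A = {90}.

Closed sets in (X, τ) are complements of opens:
  closed(X, τ) = {∅, {90}, {88, 90}, {89, 90}, {88, 89, 90}}.
int(A) = ⋃ {U ∈ τ : U ⊆ A}. Opens contained in A: ∅.
Taking the union of these: int(A) = ∅.
cl(A) = ⋂ {C closed : A ⊆ C}. Closed sets containing A: {90}, {88, 90}, {89, 90}, {88, 89, 90}.
Intersecting these: cl(A) = {90}.
∂A = cl(A) ∖ int(A) = {90} ∖ ∅ = {90}.


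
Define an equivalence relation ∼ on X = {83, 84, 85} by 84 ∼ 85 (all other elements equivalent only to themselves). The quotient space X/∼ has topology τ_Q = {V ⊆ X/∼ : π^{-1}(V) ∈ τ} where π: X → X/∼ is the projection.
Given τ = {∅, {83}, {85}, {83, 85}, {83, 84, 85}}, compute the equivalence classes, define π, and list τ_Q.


X/∼ = {[83], [84=85]}; |τ_Q| = 3.

Equivalence classes: [83], [84=85].
Quotient map π: X → X/∼ sends 83 ↦ [83], 84 ↦ [84=85], 85 ↦ [84=85].
For each subset V ⊆ X/∼, compute π^{-1}(V) ⊆ X and check whether π^{-1}(V) ∈ τ. V is open in τ_Q iff π^{-1}(V) ∈ τ.
  V = {}: π^{-1}(V) = ∅ ∈ τ ✓.
  V = {[83]}: π^{-1}(V) = {83} ∈ τ ✓.
  V = {[84=85]}: π^{-1}(V) = {84, 85} ∉ τ ✗.
  V = {[83], [84=85]}: π^{-1}(V) = {83, 84, 85} ∈ τ ✓.
Open sets in the quotient: τ_Q = {{}, {[83]}, {[83], [84=85]}} (3 elements).


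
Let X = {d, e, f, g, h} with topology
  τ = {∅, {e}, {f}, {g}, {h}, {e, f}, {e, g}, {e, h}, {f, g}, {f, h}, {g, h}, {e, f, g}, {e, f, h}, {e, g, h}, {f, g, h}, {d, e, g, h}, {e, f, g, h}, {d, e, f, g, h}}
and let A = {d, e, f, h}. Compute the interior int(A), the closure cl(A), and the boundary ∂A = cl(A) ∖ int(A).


int(A) = {e, f, h}, cl(A) = {d, e, f, h}, ∂A = {d}.

Closed sets in (X, τ) are complements of opens:
  closed(X, τ) = {∅, {d}, {f}, {d, e}, {d, f}, {d, g}, {d, h}, {d, e, f}, {d, e, g}, {d, e, h}, {d, f, g}, {d, f, h}, {d, g, h}, {d, e, f, g}, {d, e, f, h}, {d, e, g, h}, {d, f, g, h}, {d, e, f, g, h}}.
int(A) = ⋃ {U ∈ τ : U ⊆ A}. Opens contained in A: ∅, {e}, {f}, {h}, {e, f}, {e, h}, {f, h}, {e, f, h}.
Taking the union of these: int(A) = {e, f, h}.
cl(A) = ⋂ {C closed : A ⊆ C}. Closed sets containing A: {d, e, f, h}, {d, e, f, g, h}.
Intersecting these: cl(A) = {d, e, f, h}.
∂A = cl(A) ∖ int(A) = {d, e, f, h} ∖ {e, f, h} = {d}.


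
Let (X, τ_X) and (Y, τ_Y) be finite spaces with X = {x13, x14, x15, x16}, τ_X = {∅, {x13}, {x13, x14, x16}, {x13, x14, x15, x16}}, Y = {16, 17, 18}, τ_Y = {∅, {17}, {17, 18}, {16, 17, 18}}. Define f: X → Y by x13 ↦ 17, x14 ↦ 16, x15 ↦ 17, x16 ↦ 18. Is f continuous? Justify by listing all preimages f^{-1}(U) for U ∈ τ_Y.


f is NOT continuous.

Compute f^{-1}(U) for each U ∈ τ_Y:
  U = ∅: f^{-1}(U) = ∅ ∈ τ_X ✓.
  U = {17}: f^{-1}(U) = {x13, x15} ∉ τ_X ✗.
  U = {17, 18}: f^{-1}(U) = {x13, x15, x16} ∉ τ_X ✗.
  U = {16, 17, 18}: f^{-1}(U) = {x13, x14, x15, x16} ∈ τ_X ✓.
Found U = {17} with f^{-1}(U) = {x13, x15} not in τ_X. Therefore f is NOT continuous.


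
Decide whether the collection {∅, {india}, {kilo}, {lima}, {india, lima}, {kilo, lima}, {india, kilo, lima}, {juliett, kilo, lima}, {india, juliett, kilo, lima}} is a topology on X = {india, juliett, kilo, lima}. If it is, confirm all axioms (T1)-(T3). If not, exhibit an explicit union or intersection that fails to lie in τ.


τ is NOT a topology on X.

Axiom (T1): ∅ ∈ τ? Yes; X ∈ τ? Yes.
Axiom (T2/T3): check pairwise unions and intersections of members of τ.
Counterexample for (T2): {india} ∪ {kilo} = {india, kilo} ∉ τ. Therefore τ is NOT a topology.


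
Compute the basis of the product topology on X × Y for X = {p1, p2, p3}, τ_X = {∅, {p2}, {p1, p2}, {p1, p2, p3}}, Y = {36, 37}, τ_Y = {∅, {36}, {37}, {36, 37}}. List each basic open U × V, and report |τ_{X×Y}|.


Basis B = {∅ × ∅, {p2} × {36}, {p2} × {37}, {p1, p2} × {36}, {p1, p2} × {37}, {p2} × {36, 37}, {p1, p2, p3} × {36}, {p1, p2, p3} × {37}, {p1, p2} × {36, 37}, {p1, p2, p3} × {36, 37}}; |τ_{X×Y}| = 16.

Enumerate products U × V with U ∈ τ_X, V ∈ τ_Y (deduplicated):
  ∅ × ∅ = {} (∅)
  {p2} × {36} = {(p2,36)}
  {p2} × {37} = {(p2,37)}
  {p1, p2} × {36} = {(p1,36), (p2,36)}
  {p1, p2} × {37} = {(p1,37), (p2,37)}
  {p2} × {36, 37} = {(p2,36), (p2,37)}
  {p1, p2, p3} × {36} = {(p1,36), (p2,36), (p3,36)}
  {p1, p2, p3} × {37} = {(p1,37), (p2,37), (p3,37)}
  {p1, p2} × {36, 37} = {(p1,36), (p1,37), (p2,36), (p2,37)}
  {p1, p2, p3} × {36, 37} = {(p1,36), (p1,37), (p2,36), (p2,37), (p3,36), (p3,37)}
These 10 distinct sets form the basis B.
Close under arbitrary unions to get τ_{X×Y}; counting gives |τ_{X×Y}| = 16.


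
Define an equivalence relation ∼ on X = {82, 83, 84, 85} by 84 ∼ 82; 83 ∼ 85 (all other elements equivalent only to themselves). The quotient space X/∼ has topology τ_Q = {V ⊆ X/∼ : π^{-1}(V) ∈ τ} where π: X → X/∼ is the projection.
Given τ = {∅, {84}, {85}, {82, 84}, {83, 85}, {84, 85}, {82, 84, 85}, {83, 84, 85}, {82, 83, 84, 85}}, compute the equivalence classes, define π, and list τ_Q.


X/∼ = {[82=84], [83=85]}; |τ_Q| = 4.

Equivalence classes: [82=84], [83=85].
Quotient map π: X → X/∼ sends 82 ↦ [82=84], 83 ↦ [83=85], 84 ↦ [82=84], 85 ↦ [83=85].
For each subset V ⊆ X/∼, compute π^{-1}(V) ⊆ X and check whether π^{-1}(V) ∈ τ. V is open in τ_Q iff π^{-1}(V) ∈ τ.
  V = {}: π^{-1}(V) = ∅ ∈ τ ✓.
  V = {[82=84]}: π^{-1}(V) = {82, 84} ∈ τ ✓.
  V = {[83=85]}: π^{-1}(V) = {83, 85} ∈ τ ✓.
  V = {[82=84], [83=85]}: π^{-1}(V) = {82, 83, 84, 85} ∈ τ ✓.
Open sets in the quotient: τ_Q = {{}, {[82=84]}, {[83=85]}, {[82=84], [83=85]}} (4 elements).


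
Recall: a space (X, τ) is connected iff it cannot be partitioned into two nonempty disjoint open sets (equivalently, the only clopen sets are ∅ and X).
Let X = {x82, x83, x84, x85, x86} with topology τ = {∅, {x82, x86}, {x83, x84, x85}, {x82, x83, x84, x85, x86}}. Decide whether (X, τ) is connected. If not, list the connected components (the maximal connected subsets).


(X, τ) is disconnected; components = [{x82, x86}, {x83, x84, x85}].

Find clopen sets (U ∈ τ with X ∖ U ∈ τ):
  U = ∅, X ∖ U = {x82, x83, x84, x85, x86} — both open, so U is clopen.
  U = {x82, x86}, X ∖ U = {x83, x84, x85} — both open, so U is clopen.
  U = {x83, x84, x85}, X ∖ U = {x82, x86} — both open, so U is clopen.
  U = {x82, x83, x84, x85, x86}, X ∖ U = ∅ — both open, so U is clopen.
Nontrivial clopen(s) exist: e.g. {x82, x86}. So (X, τ) is disconnected.
Compute connected components by grouping points that agree on all clopens:
  component: {x82, x86}
  component: {x83, x84, x85}


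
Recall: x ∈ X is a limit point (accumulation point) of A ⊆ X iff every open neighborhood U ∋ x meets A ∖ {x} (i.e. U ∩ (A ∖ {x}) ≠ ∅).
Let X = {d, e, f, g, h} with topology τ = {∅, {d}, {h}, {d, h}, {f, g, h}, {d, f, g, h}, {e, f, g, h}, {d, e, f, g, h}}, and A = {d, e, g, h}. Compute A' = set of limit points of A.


A' = {e, f, g}

For each x ∈ X, list the open sets U ∈ τ with x ∈ U, then check whether U ∩ (A ∖ {x}) ≠ ∅ for every such U.
  x = d: open {d} ∋ x has {d} ∩ (A ∖ {d}) = ∅, so x is NOT a limit point.
  x = e: opens ∋ x are {e, f, g, h}, {d, e, f, g, h}; each meets A ∖ {e}, so x IS a limit point.
  x = f: opens ∋ x are {f, g, h}, {d, f, g, h}, {e, f, g, h}, {d, e, f, g, h}; each meets A ∖ {f}, so x IS a limit point.
  x = g: opens ∋ x are {f, g, h}, {d, f, g, h}, {e, f, g, h}, {d, e, f, g, h}; each meets A ∖ {g}, so x IS a limit point.
  x = h: open {h} ∋ x has {h} ∩ (A ∖ {h}) = ∅, so x is NOT a limit point.
Collecting: A' = {e, f, g}.


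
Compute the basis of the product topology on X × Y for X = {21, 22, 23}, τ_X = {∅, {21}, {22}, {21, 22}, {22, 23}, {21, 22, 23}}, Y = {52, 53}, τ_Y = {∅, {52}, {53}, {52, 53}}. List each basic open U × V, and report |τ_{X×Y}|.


Basis B = {∅ × ∅, {21} × {52}, {21} × {53}, {22} × {52}, {22} × {53}, {21} × {52, 53}, {21, 22} × {52}, {21, 22} × {53}, {22} × {52, 53}, {22, 23} × {52}, {22, 23} × {53}, {21, 22, 23} × {52}, {21, 22, 23} × {53}, {21, 22} × {52, 53}, {22, 23} × {52, 53}, {21, 22, 23} × {52, 53}}; |τ_{X×Y}| = 36.

Enumerate products U × V with U ∈ τ_X, V ∈ τ_Y (deduplicated):
  ∅ × ∅ = {} (∅)
  {21} × {52} = {(21,52)}
  {21} × {53} = {(21,53)}
  {22} × {52} = {(22,52)}
  {22} × {53} = {(22,53)}
  {21} × {52, 53} = {(21,52), (21,53)}
  {21, 22} × {52} = {(21,52), (22,52)}
  {21, 22} × {53} = {(21,53), (22,53)}
  {22} × {52, 53} = {(22,52), (22,53)}
  {22, 23} × {52} = {(22,52), (23,52)}
  {22, 23} × {53} = {(22,53), (23,53)}
  {21, 22, 23} × {52} = {(21,52), (22,52), (23,52)}
  {21, 22, 23} × {53} = {(21,53), (22,53), (23,53)}
  {21, 22} × {52, 53} = {(21,52), (21,53), (22,52), (22,53)}
  {22, 23} × {52, 53} = {(22,52), (22,53), (23,52), (23,53)}
  {21, 22, 23} × {52, 53} = {(21,52), (21,53), (22,52), (22,53), (23,52), (23,53)}
These 16 distinct sets form the basis B.
Close under arbitrary unions to get τ_{X×Y}; counting gives |τ_{X×Y}| = 36.


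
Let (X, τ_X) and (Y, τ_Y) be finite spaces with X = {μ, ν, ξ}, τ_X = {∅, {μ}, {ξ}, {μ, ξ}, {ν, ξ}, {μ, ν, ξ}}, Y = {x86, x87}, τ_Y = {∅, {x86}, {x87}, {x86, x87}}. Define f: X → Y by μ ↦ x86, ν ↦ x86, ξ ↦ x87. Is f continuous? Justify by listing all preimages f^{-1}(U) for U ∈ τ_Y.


f is NOT continuous.

Compute f^{-1}(U) for each U ∈ τ_Y:
  U = ∅: f^{-1}(U) = ∅ ∈ τ_X ✓.
  U = {x86}: f^{-1}(U) = {μ, ν} ∉ τ_X ✗.
  U = {x87}: f^{-1}(U) = {ξ} ∈ τ_X ✓.
  U = {x86, x87}: f^{-1}(U) = {μ, ν, ξ} ∈ τ_X ✓.
Found U = {x86} with f^{-1}(U) = {μ, ν} not in τ_X. Therefore f is NOT continuous.


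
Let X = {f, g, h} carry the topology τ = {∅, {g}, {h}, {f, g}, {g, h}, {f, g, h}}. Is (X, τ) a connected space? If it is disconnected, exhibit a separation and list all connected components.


(X, τ) is disconnected; components = [{h}, {f, g}].

Find clopen sets (U ∈ τ with X ∖ U ∈ τ):
  U = ∅, X ∖ U = {f, g, h} — both open, so U is clopen.
  U = {h}, X ∖ U = {f, g} — both open, so U is clopen.
  U = {f, g}, X ∖ U = {h} — both open, so U is clopen.
  U = {f, g, h}, X ∖ U = ∅ — both open, so U is clopen.
Nontrivial clopen(s) exist: e.g. {f, g}. So (X, τ) is disconnected.
Compute connected components by grouping points that agree on all clopens:
  component: {h}
  component: {f, g}


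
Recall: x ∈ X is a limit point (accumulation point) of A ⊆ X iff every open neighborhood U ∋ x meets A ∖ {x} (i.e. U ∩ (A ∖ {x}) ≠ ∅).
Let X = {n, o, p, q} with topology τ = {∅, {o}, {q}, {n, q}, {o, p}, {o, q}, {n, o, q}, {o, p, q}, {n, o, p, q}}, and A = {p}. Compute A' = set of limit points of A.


A' = ∅

For each x ∈ X, list the open sets U ∈ τ with x ∈ U, then check whether U ∩ (A ∖ {x}) ≠ ∅ for every such U.
  x = n: open {n, q} ∋ x has {n, q} ∩ (A ∖ {n}) = ∅, so x is NOT a limit point.
  x = o: open {o} ∋ x has {o} ∩ (A ∖ {o}) = ∅, so x is NOT a limit point.
  x = p: open {o, p} ∋ x has {o, p} ∩ (A ∖ {p}) = ∅, so x is NOT a limit point.
  x = q: open {q} ∋ x has {q} ∩ (A ∖ {q}) = ∅, so x is NOT a limit point.
Collecting: A' = ∅.


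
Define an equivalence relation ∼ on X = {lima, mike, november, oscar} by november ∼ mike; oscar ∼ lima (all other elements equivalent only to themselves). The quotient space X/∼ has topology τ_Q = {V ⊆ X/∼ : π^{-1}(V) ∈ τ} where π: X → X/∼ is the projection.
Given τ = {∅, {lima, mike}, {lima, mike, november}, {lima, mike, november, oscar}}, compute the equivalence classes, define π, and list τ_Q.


X/∼ = {[lima=oscar], [mike=november]}; |τ_Q| = 2.

Equivalence classes: [lima=oscar], [mike=november].
Quotient map π: X → X/∼ sends lima ↦ [lima=oscar], mike ↦ [mike=november], november ↦ [mike=november], oscar ↦ [lima=oscar].
For each subset V ⊆ X/∼, compute π^{-1}(V) ⊆ X and check whether π^{-1}(V) ∈ τ. V is open in τ_Q iff π^{-1}(V) ∈ τ.
  V = {}: π^{-1}(V) = ∅ ∈ τ ✓.
  V = {[lima=oscar]}: π^{-1}(V) = {lima, oscar} ∉ τ ✗.
  V = {[mike=november]}: π^{-1}(V) = {mike, november} ∉ τ ✗.
  V = {[lima=oscar], [mike=november]}: π^{-1}(V) = {lima, mike, november, oscar} ∈ τ ✓.
Open sets in the quotient: τ_Q = {{}, {[lima=oscar], [mike=november]}} (2 elements).
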